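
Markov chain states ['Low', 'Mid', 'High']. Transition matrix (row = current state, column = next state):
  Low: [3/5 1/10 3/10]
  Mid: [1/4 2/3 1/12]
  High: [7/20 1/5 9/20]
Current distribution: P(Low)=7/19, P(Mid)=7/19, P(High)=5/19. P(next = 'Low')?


P(next=Low) = Σᵢ P(now=i)×P(i→Low)
= 7/19×3/5 + 7/19×1/4 + 5/19×7/20
= 21/95 + 7/76 + 7/76 = 77/190

P = 77/190 ≈ 0.4053


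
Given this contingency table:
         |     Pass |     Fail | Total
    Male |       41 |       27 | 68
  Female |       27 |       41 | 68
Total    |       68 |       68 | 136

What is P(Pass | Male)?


P(Pass | Male) = 41/(41+27) = 41/68

P(Pass|Male) = 41/68 ≈ 60.29%


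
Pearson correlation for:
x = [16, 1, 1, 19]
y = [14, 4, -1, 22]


n=4, Σx=37, Σy=39, Σxy=645, Σx²=619, Σy²=697
r = (4×645 - 37×39)/√((4×619 - 37²)(4×697 - 39²))
= 1137/√(1107×1267) = 1137/√1402569 ≈ 1137/1184.3011 ≈ 0.9601

r ≈ 0.9601


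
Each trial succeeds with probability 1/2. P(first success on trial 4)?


Geometric: P(X=4) = (1-p)^(k-1)×p = (1/2)^3×1/2 = 1/16

P(X=4) = 1/16 ≈ 6.25%


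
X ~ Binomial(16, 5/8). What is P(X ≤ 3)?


P(X ≤ 3) = Σ P(X=i) for i=0..3
P(X=0) = 43046721/281474976710656
P(X=1) = 71744535/17592186044416
P(X=2) = 1793613375/35184372088832
P(X=3) = 6975163125/17592186044416
Sum = 127142476281/281474976710656

P(X ≤ 3) = 127142476281/281474976710656 ≈ 0.05%


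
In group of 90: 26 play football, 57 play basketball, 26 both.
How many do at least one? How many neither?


|A∪B| = 26+57-26 = 57
Neither = 90-57 = 33

At least one: 57; Neither: 33


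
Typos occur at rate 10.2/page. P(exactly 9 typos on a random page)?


Poisson(λ=10.2): P(X=9) = e^(-λ)×λ^k/k!
= e^(-10.2) × 10.2^9 / 9!
≈ 3.717031868e-05 × 1195092568.62 / 362880 ≈ 0.122415

P(X=9) ≈ 0.122415 ≈ 12.24%


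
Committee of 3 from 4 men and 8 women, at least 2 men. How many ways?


Count by #men:
  2M,1W: C(4,2)×C(8,1)=48
  3M,0W: C(4,3)×C(8,0)=4
Total = 52

52


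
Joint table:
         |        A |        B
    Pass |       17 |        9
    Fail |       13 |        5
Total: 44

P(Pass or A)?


P(Pass∨A) = P(Pass) + P(A) - P(Pass∧A)
= (26 + 30 - 17)/44 = 39/44

P = 39/44 ≈ 88.64%


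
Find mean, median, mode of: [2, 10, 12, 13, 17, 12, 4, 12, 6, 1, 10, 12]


Sorted: [1, 2, 4, 6, 10, 10, 12, 12, 12, 12, 13, 17]
Mean = 111/12 = 37/4
Median = 11
Freq: {2: 1, 10: 2, 12: 4, 13: 1, 17: 1, 4: 1, 6: 1, 1: 1}
Mode: [12]

Mean=37/4, Median=11, Mode=12


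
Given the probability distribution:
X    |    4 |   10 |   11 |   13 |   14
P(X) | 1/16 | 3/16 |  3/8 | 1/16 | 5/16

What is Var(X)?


E[X] = 183/16
E[X²] = 2191/16
Var(X) = E[X²] - (E[X])² = 2191/16 - 33489/256 = 1567/256

Var(X) = 1567/256 ≈ 6.1211


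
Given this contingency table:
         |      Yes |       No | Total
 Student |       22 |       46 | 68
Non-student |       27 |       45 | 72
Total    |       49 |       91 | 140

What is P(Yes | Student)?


P(Yes | Student) = 22/(22+46) = 22/68 = 11/34

P(Yes|Student) = 11/34 ≈ 32.35%


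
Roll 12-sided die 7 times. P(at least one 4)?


P(no 4)^7 = (11/12)^7 = 19487171/35831808
P(≥1) = 1 - 19487171/35831808 = 16344637/35831808

P = 16344637/35831808 ≈ 45.61%


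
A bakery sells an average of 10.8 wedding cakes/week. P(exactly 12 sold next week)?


Poisson(λ=10.8): P(X=12) = e^(-λ)×λ^k/k!
= e^(-10.8) × 10.8^12 / 12!
≈ 2.039950341e-05 × 2.51817011682e+12 / 479001600 ≈ 0.107243

P(X=12) ≈ 0.107243 ≈ 10.72%


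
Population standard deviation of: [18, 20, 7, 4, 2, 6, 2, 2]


Mean = 61/8
  (18-61/8)²=6889/64
  (20-61/8)²=9801/64
  (7-61/8)²=25/64
  (4-61/8)²=841/64
  (2-61/8)²=2025/64
  (6-61/8)²=169/64
  (2-61/8)²=2025/64
  (2-61/8)²=2025/64
Σ(x-μ)² = 2975/8
σ² = (2975/8)/8 = 2975/64

σ = √(2975/64) ≈ 6.8179


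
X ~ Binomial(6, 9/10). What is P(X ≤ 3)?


P(X ≤ 3) = Σ P(X=i) for i=0..3
P(X=0) = 1/1000000
P(X=1) = 27/500000
P(X=2) = 243/200000
P(X=3) = 729/50000
Sum = 317/20000

P(X ≤ 3) = 317/20000 ≈ 1.58%


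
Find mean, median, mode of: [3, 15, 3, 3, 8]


Sorted: [3, 3, 3, 8, 15]
Mean = 32/5
Median = 3
Freq: {3: 3, 15: 1, 8: 1}
Mode: [3]

Mean=32/5, Median=3, Mode=3


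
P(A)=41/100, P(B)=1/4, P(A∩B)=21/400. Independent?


P(A)×P(B) = 41/400
P(A∩B) = 21/400
Not equal → NOT independent

No, not independent


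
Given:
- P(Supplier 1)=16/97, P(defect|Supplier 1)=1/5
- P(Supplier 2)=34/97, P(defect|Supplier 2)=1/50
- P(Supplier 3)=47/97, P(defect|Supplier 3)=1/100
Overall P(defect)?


P(B) = Σ P(B|Aᵢ)×P(Aᵢ)
  1/5×16/97 = 16/485
  1/50×34/97 = 17/2425
  1/100×47/97 = 47/9700
Sum = 87/1940

P(defect) = 87/1940 ≈ 4.48%


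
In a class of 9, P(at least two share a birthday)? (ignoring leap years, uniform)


P(all different) = Π(365-i)/365 for i=0..8
= 0.905376
P(match) = 1 - 0.905376 = 0.094624

P ≈ 0.0946 ≈ 9.46%


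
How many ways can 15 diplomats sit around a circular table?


Circular arrangements of 15 distinct objects: fix one position to break rotational symmetry.
(n-1)! = 14! = 87178291200

87178291200


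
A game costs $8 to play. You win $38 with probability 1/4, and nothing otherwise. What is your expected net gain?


E[gain] = (38-8)×1/4 + (-8)×3/4
= 15/2 - 6 = 3/2

Expected net gain = $3/2 ≈ $1.50


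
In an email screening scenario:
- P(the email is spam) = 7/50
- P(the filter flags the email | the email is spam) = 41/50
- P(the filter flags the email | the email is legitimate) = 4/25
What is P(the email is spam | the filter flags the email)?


Using Bayes' theorem:
P(A|B) = P(B|A)·P(A) / P(B)

P(the filter flags the email) = 41/50 × 7/50 + 4/25 × 43/50
= 287/2500 + 86/625 = 631/2500

P(the email is spam|the filter flags the email) = (287/2500) / (631/2500) = 287/631

P(the email is spam|the filter flags the email) = 287/631 ≈ 45.48%


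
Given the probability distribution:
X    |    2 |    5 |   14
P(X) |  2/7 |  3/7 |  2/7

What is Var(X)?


E[X] = 47/7
E[X²] = 475/7
Var(X) = E[X²] - (E[X])² = 475/7 - 2209/49 = 1116/49

Var(X) = 1116/49 ≈ 22.7755


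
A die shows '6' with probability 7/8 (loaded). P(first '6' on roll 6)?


Geometric: P(X=6) = (1-p)^(k-1)×p = (1/8)^5×7/8 = 7/262144

P(X=6) = 7/262144 ≈ 0.00%


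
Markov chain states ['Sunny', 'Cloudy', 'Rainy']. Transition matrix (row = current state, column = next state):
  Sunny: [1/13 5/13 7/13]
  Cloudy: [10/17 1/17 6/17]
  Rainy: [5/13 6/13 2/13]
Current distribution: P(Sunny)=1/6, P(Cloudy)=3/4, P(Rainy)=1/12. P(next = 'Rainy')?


P(next=Rainy) = Σᵢ P(now=i)×P(i→Rainy)
= 1/6×7/13 + 3/4×6/17 + 1/12×2/13
= 7/78 + 9/34 + 1/78 = 487/1326

P = 487/1326 ≈ 0.3673


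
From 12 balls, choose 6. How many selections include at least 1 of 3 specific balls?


Complement: C(12,6) - C(9,6) = 924 - 84 = 840

840


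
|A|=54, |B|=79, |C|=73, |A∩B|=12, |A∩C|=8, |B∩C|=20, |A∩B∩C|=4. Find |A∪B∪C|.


|A∪B∪C| = 54+79+73-12-8-20+4 = 170

|A∪B∪C| = 170


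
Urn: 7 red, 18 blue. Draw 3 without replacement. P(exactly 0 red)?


Hypergeometric: C(7,0)×C(18,3)/C(25,3)
= 1×816/2300 = 204/575

P(X=0) = 204/575 ≈ 35.48%


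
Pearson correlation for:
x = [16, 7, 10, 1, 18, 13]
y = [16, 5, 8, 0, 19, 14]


n=6, Σx=65, Σy=62, Σxy=895, Σx²=899, Σy²=902
r = (6×895 - 65×62)/√((6×899 - 65²)(6×902 - 62²))
= 1340/√(1169×1568) = 1340/√1832992 ≈ 1340/1353.8803 ≈ 0.9897

r ≈ 0.9897


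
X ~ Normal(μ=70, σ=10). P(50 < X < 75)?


z₁=(50-70)/10=-2.0, z₂=(75-70)/10=0.5
P = Φ(0.5) - Φ(-2.0) = 0.691462 - 0.022750 = 0.668712 ≈ 0.6687

P(50 < X < 75) ≈ 0.6687


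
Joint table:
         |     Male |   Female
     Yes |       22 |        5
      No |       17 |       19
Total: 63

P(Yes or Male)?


P(Yes∨Male) = P(Yes) + P(Male) - P(Yes∧Male)
= (27 + 39 - 22)/63 = 44/63

P = 44/63 ≈ 69.84%


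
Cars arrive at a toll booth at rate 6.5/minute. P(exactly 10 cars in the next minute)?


Poisson(λ=6.5): P(X=10) = e^(-λ)×λ^k/k!
= e^(-6.5) × 6.5^10 / 10!
≈ 0.001503439193 × 134627433.446 / 3628800 ≈ 0.055777

P(X=10) ≈ 0.055777 ≈ 5.58%


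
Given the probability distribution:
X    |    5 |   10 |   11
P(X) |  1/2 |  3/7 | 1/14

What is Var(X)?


E[X] = 53/7
E[X²] = 64
Var(X) = E[X²] - (E[X])² = 64 - 2809/49 = 327/49

Var(X) = 327/49 ≈ 6.6735


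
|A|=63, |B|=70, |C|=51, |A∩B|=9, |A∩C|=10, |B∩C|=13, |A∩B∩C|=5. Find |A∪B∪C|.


|A∪B∪C| = 63+70+51-9-10-13+5 = 157

|A∪B∪C| = 157


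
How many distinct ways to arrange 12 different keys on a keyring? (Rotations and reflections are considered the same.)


Free circular arrangements: rotations and reflections both identified.
(n-1)!/2 = 11!/2 = 39916800/2 = 19958400

19958400


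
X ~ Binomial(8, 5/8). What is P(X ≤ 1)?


P(X ≤ 1) = Σ P(X=i) for i=0..1
P(X=0) = 6561/16777216
P(X=1) = 10935/2097152
Sum = 94041/16777216

P(X ≤ 1) = 94041/16777216 ≈ 0.56%


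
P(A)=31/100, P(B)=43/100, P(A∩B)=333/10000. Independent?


P(A)×P(B) = 1333/10000
P(A∩B) = 333/10000
Not equal → NOT independent

No, not independent


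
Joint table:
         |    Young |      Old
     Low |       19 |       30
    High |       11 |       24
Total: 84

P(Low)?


P(Low) = (19+30)/84 = 49/84 = 7/12

P(Low) = 7/12 ≈ 58.33%


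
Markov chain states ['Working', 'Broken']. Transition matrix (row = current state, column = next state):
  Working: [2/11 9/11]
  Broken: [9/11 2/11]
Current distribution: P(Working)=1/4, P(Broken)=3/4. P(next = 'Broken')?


P(next=Broken) = Σᵢ P(now=i)×P(i→Broken)
= 1/4×9/11 + 3/4×2/11
= 9/44 + 3/22 = 15/44

P = 15/44 ≈ 0.3409


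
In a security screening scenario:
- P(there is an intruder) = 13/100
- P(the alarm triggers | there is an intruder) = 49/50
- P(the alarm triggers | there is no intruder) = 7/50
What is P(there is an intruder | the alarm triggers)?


Using Bayes' theorem:
P(A|B) = P(B|A)·P(A) / P(B)

P(the alarm triggers) = 49/50 × 13/100 + 7/50 × 87/100
= 637/5000 + 609/5000 = 623/2500

P(there is an intruder|the alarm triggers) = (637/5000) / (623/2500) = 91/178

P(there is an intruder|the alarm triggers) = 91/178 ≈ 51.12%


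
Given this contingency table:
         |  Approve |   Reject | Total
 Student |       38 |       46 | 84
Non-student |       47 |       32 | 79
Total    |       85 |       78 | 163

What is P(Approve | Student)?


P(Approve | Student) = 38/(38+46) = 38/84 = 19/42

P(Approve|Student) = 19/42 ≈ 45.24%


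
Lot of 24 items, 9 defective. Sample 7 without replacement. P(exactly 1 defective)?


Hypergeometric: C(9,1)×C(15,6)/C(24,7)
= 9×5005/346104 = 455/3496

P(X=1) = 455/3496 ≈ 13.01%


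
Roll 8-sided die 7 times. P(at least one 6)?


P(no 6)^7 = (7/8)^7 = 823543/2097152
P(≥1) = 1 - 823543/2097152 = 1273609/2097152

P = 1273609/2097152 ≈ 60.73%


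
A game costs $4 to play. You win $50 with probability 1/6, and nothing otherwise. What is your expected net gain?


E[gain] = (50-4)×1/6 + (-4)×5/6
= 23/3 - 10/3 = 13/3

Expected net gain = $13/3 ≈ $4.33


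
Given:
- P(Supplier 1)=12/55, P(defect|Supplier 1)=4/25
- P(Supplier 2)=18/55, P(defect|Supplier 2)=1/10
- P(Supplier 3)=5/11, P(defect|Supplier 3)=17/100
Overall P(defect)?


P(B) = Σ P(B|Aᵢ)×P(Aᵢ)
  4/25×12/55 = 48/1375
  1/10×18/55 = 9/275
  17/100×5/11 = 17/220
Sum = 797/5500

P(defect) = 797/5500 ≈ 14.49%


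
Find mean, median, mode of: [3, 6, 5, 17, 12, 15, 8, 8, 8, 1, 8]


Sorted: [1, 3, 5, 6, 8, 8, 8, 8, 12, 15, 17]
Mean = 91/11
Median = 8
Freq: {3: 1, 6: 1, 5: 1, 17: 1, 12: 1, 15: 1, 8: 4, 1: 1}
Mode: [8]

Mean=91/11, Median=8, Mode=8


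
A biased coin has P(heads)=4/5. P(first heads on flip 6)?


Geometric: P(X=6) = (1-p)^(k-1)×p = (1/5)^5×4/5 = 4/15625

P(X=6) = 4/15625 ≈ 0.03%


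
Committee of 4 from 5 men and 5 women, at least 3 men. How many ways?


Count by #men:
  3M,1W: C(5,3)×C(5,1)=50
  4M,0W: C(5,4)×C(5,0)=5
Total = 55

55


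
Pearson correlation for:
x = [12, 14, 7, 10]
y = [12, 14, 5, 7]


n=4, Σx=43, Σy=38, Σxy=445, Σx²=489, Σy²=414
r = (4×445 - 43×38)/√((4×489 - 43²)(4×414 - 38²))
= 146/√(107×212) = 146/√22684 ≈ 146/150.6121 ≈ 0.9694

r ≈ 0.9694


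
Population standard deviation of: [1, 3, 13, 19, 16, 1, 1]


Mean = 54/7
  (1-54/7)²=2209/49
  (3-54/7)²=1089/49
  (13-54/7)²=1369/49
  (19-54/7)²=6241/49
  (16-54/7)²=3364/49
  (1-54/7)²=2209/49
  (1-54/7)²=2209/49
Σ(x-μ)² = 2670/7
σ² = (2670/7)/7 = 2670/49

σ = √(2670/49) ≈ 7.3817


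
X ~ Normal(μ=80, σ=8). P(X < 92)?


z = (92-80)/8 = 1.5
P(Z < 1.5) = 0.9332

P(X < 92) ≈ 0.9332


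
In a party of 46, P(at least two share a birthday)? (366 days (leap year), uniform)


P(all different) = Π(366-i)/366 for i=0..45
= 0.052187
P(match) = 1 - 0.052187 = 0.947813

P ≈ 0.9478 ≈ 94.78%


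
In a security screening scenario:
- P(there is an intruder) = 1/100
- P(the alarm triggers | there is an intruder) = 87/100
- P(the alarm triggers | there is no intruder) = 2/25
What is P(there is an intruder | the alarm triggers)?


Using Bayes' theorem:
P(A|B) = P(B|A)·P(A) / P(B)

P(the alarm triggers) = 87/100 × 1/100 + 2/25 × 99/100
= 87/10000 + 99/1250 = 879/10000

P(there is an intruder|the alarm triggers) = (87/10000) / (879/10000) = 29/293

P(there is an intruder|the alarm triggers) = 29/293 ≈ 9.90%


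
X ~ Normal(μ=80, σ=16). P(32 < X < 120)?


z₁=(32-80)/16=-3.0, z₂=(120-80)/16=2.5
P = Φ(2.5) - Φ(-3.0) = 0.993790 - 0.001350 = 0.992440 ≈ 0.9924

P(32 < X < 120) ≈ 0.9924


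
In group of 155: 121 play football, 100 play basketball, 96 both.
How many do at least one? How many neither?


|A∪B| = 121+100-96 = 125
Neither = 155-125 = 30

At least one: 125; Neither: 30


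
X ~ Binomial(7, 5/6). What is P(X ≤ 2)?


P(X ≤ 2) = Σ P(X=i) for i=0..2
P(X=0) = 1/279936
P(X=1) = 35/279936
P(X=2) = 175/93312
Sum = 187/93312

P(X ≤ 2) = 187/93312 ≈ 0.20%


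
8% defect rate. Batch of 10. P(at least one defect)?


P(all good) = (23/25)^10 = 41426511213649/95367431640625
P(≥1 defect) = 53940920426976/95367431640625

P = 53940920426976/95367431640625 ≈ 56.56%


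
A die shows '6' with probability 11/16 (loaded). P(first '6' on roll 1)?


Geometric: P(X=1) = (1-p)^(k-1)×p = (5/16)^0×11/16 = 11/16

P(X=1) = 11/16 ≈ 68.75%


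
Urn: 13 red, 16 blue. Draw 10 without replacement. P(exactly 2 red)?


Hypergeometric: C(13,2)×C(16,8)/C(29,10)
= 78×12870/20030010 = 234/4669

P(X=2) = 234/4669 ≈ 5.01%


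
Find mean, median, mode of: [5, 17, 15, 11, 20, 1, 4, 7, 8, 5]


Sorted: [1, 4, 5, 5, 7, 8, 11, 15, 17, 20]
Mean = 93/10
Median = 15/2
Freq: {5: 2, 17: 1, 15: 1, 11: 1, 20: 1, 1: 1, 4: 1, 7: 1, 8: 1}
Mode: [5]

Mean=93/10, Median=15/2, Mode=5


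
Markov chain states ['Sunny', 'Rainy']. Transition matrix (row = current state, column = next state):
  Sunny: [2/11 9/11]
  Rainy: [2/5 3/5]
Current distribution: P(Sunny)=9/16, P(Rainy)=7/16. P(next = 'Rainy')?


P(next=Rainy) = Σᵢ P(now=i)×P(i→Rainy)
= 9/16×9/11 + 7/16×3/5
= 81/176 + 21/80 = 159/220

P = 159/220 ≈ 0.7227


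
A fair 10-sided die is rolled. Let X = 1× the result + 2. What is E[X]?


E[die] = (1+10)/2 = 11/2
E[X] = 1×11/2 + 2 = 15/2

E[X] = 15/2


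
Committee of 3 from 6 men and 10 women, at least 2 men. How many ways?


Count by #men:
  2M,1W: C(6,2)×C(10,1)=150
  3M,0W: C(6,3)×C(10,0)=20
Total = 170

170


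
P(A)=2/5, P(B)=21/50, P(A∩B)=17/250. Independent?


P(A)×P(B) = 21/125
P(A∩B) = 17/250
Not equal → NOT independent

No, not independent


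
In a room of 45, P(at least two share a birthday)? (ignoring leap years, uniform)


P(all different) = Π(365-i)/365 for i=0..44
= 0.059024
P(match) = 1 - 0.059024 = 0.940976

P ≈ 0.9410 ≈ 94.10%


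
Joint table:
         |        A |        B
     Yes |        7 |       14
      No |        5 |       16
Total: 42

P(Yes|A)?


P(Yes|A) = 7/(7+5) = 7/12

P = 7/12 ≈ 58.33%


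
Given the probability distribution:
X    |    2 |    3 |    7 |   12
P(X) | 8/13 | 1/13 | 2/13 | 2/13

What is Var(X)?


E[X] = 57/13
E[X²] = 427/13
Var(X) = E[X²] - (E[X])² = 427/13 - 3249/169 = 2302/169

Var(X) = 2302/169 ≈ 13.6213


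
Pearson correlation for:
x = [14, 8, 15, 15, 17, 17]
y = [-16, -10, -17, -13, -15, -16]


n=6, Σx=86, Σy=-87, Σxy=-1281, Σx²=1288, Σy²=1295
r = (6×(-1281) - 86×(-87))/√((6×1288 - 86²)(6×1295 - (-87)²))
= -204/√(332×201) = -204/√66732 ≈ -204/258.3254 ≈ -0.7897

r ≈ -0.7897


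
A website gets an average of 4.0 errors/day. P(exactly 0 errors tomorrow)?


Poisson(λ=4.0): P(X=0) = e^(-λ)×λ^k/k!
= e^(-4.0) × 4.0^0 / 0!
≈ 0.01831563889 × 1 / 1 ≈ 0.018316

P(X=0) ≈ 0.018316 ≈ 1.83%


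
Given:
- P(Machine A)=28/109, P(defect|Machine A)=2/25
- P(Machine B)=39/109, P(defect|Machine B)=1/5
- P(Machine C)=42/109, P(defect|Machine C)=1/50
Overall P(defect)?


P(B) = Σ P(B|Aᵢ)×P(Aᵢ)
  2/25×28/109 = 56/2725
  1/5×39/109 = 39/545
  1/50×42/109 = 21/2725
Sum = 272/2725

P(defect) = 272/2725 ≈ 9.98%


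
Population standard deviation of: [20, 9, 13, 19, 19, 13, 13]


Mean = 106/7
  (20-106/7)²=1156/49
  (9-106/7)²=1849/49
  (13-106/7)²=225/49
  (19-106/7)²=729/49
  (19-106/7)²=729/49
  (13-106/7)²=225/49
  (13-106/7)²=225/49
Σ(x-μ)² = 734/7
σ² = (734/7)/7 = 734/49

σ = √(734/49) ≈ 3.8703


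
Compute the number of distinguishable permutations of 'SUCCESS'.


Letters: 7, freq: {'S': 3, 'U': 1, 'C': 2, 'E': 1}
7!/(3!×1!×2!×1!) = 5040/12 = 420

420


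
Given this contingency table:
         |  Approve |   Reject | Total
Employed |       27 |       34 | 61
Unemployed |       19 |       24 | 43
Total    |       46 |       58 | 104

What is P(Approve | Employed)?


P(Approve | Employed) = 27/(27+34) = 27/61

P(Approve|Employed) = 27/61 ≈ 44.26%


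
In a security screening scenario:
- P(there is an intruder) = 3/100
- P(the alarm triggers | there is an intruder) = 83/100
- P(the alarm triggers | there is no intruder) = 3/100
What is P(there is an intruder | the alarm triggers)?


Using Bayes' theorem:
P(A|B) = P(B|A)·P(A) / P(B)

P(the alarm triggers) = 83/100 × 3/100 + 3/100 × 97/100
= 249/10000 + 291/10000 = 27/500

P(there is an intruder|the alarm triggers) = (249/10000) / (27/500) = 83/180

P(there is an intruder|the alarm triggers) = 83/180 ≈ 46.11%


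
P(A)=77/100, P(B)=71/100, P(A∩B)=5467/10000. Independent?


P(A)×P(B) = 5467/10000
P(A∩B) = 5467/10000
Equal ✓ → Independent

Yes, independent


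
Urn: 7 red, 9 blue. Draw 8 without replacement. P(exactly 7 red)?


Hypergeometric: C(7,7)×C(9,1)/C(16,8)
= 1×9/12870 = 1/1430

P(X=7) = 1/1430 ≈ 0.07%


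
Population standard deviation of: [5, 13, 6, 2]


Mean = 26/4 = 13/2
  (5-13/2)²=9/4
  (13-13/2)²=169/4
  (6-13/2)²=1/4
  (2-13/2)²=81/4
Σ(x-μ)² = 65
σ² = 65/4

σ = √(65/4) ≈ 4.0311


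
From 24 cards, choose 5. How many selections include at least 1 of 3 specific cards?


Complement: C(24,5) - C(21,5) = 42504 - 20349 = 22155

22155


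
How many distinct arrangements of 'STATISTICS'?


Letters: 10, freq: {'S': 3, 'T': 3, 'A': 1, 'I': 2, 'C': 1}
10!/(3!×3!×1!×2!×1!) = 3628800/72 = 50400

50400


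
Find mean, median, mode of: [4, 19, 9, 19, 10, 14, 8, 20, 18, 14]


Sorted: [4, 8, 9, 10, 14, 14, 18, 19, 19, 20]
Mean = 135/10 = 27/2
Median = 14
Freq: {4: 1, 19: 2, 9: 1, 10: 1, 14: 2, 8: 1, 20: 1, 18: 1}
Mode: [14, 19]

Mean=27/2, Median=14, Mode=[14, 19]


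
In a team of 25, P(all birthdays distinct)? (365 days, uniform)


P(all different) = Π(365-i)/365 for i=0..24
= (365/365)×(364/365)×...×(341/365)
= 0.431300

P ≈ 0.4313 ≈ 43.13%


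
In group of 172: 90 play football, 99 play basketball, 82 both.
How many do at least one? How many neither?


|A∪B| = 90+99-82 = 107
Neither = 172-107 = 65

At least one: 107; Neither: 65


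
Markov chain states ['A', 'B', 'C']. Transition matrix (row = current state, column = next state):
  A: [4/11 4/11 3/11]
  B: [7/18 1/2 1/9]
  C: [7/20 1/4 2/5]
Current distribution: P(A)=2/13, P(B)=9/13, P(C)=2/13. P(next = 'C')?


P(next=C) = Σᵢ P(now=i)×P(i→C)
= 2/13×3/11 + 9/13×1/9 + 2/13×2/5
= 6/143 + 1/13 + 4/65 = 129/715

P = 129/715 ≈ 0.1804


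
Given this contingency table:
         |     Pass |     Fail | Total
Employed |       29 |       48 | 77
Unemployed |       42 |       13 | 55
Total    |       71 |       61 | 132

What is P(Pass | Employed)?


P(Pass | Employed) = 29/(29+48) = 29/77

P(Pass|Employed) = 29/77 ≈ 37.66%


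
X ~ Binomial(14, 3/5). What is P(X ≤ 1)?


P(X ≤ 1) = Σ P(X=i) for i=0..1
P(X=0) = 16384/6103515625
P(X=1) = 344064/6103515625
Sum = 360448/6103515625

P(X ≤ 1) = 360448/6103515625 ≈ 0.01%


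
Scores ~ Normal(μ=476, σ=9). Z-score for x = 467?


z = (x - μ)/σ = (467 - 476)/9 = -1.0

z = -1.0


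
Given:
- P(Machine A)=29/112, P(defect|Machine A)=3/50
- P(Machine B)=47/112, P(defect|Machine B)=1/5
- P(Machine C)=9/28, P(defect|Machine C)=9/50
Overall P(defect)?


P(B) = Σ P(B|Aᵢ)×P(Aᵢ)
  3/50×29/112 = 87/5600
  1/5×47/112 = 47/560
  9/50×9/28 = 81/1400
Sum = 881/5600

P(defect) = 881/5600 ≈ 15.73%


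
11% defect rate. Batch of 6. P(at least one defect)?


P(all good) = (89/100)^6 = 496981290961/1000000000000
P(≥1 defect) = 503018709039/1000000000000

P = 503018709039/1000000000000 ≈ 50.30%


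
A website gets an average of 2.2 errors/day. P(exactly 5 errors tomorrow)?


Poisson(λ=2.2): P(X=5) = e^(-λ)×λ^k/k!
= e^(-2.2) × 2.2^5 / 5!
≈ 0.1108031584 × 51.53632 / 120 ≈ 0.047587

P(X=5) ≈ 0.047587 ≈ 4.76%


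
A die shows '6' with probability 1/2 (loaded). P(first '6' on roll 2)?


Geometric: P(X=2) = (1-p)^(k-1)×p = (1/2)^1×1/2 = 1/4

P(X=2) = 1/4 ≈ 25.00%


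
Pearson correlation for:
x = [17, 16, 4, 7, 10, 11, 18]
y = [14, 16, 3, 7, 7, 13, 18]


n=7, Σx=83, Σy=78, Σxy=1092, Σx²=1155, Σy²=1052
r = (7×1092 - 83×78)/√((7×1155 - 83²)(7×1052 - 78²))
= 1170/√(1196×1280) = 1170/√1530880 ≈ 1170/1237.2874 ≈ 0.9456

r ≈ 0.9456


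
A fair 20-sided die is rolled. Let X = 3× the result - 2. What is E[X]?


E[die] = (1+20)/2 = 21/2
E[X] = 3×21/2 - 2 = 59/2

E[X] = 59/2


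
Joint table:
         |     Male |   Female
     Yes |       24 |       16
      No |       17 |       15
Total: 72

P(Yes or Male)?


P(Yes∨Male) = P(Yes) + P(Male) - P(Yes∧Male)
= (40 + 41 - 24)/72 = 57/72 = 19/24

P = 19/24 ≈ 79.17%


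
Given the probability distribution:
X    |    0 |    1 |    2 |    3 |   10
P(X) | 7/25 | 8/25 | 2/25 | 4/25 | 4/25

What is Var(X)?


E[X] = 64/25
E[X²] = 452/25
Var(X) = E[X²] - (E[X])² = 452/25 - 4096/625 = 7204/625

Var(X) = 7204/625 ≈ 11.5264


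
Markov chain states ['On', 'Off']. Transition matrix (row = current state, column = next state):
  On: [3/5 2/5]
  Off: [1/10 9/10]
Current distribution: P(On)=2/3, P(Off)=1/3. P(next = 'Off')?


P(next=Off) = Σᵢ P(now=i)×P(i→Off)
= 2/3×2/5 + 1/3×9/10
= 4/15 + 3/10 = 17/30

P = 17/30 ≈ 0.5667


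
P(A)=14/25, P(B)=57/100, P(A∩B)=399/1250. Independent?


P(A)×P(B) = 399/1250
P(A∩B) = 399/1250
Equal ✓ → Independent

Yes, independent


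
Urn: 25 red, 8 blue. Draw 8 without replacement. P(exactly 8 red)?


Hypergeometric: C(25,8)×C(8,0)/C(33,8)
= 1081575×1/13884156 = 10925/140244

P(X=8) = 10925/140244 ≈ 7.79%


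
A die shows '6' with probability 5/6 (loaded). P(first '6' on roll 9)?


Geometric: P(X=9) = (1-p)^(k-1)×p = (1/6)^8×5/6 = 5/10077696

P(X=9) = 5/10077696 ≈ 0.00%


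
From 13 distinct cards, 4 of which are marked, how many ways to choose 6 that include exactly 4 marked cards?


Choose 4 of the 4 marked cards and 2 of the other 9 cards:
C(4,4)×C(9,2) = 1×36 = 36

36


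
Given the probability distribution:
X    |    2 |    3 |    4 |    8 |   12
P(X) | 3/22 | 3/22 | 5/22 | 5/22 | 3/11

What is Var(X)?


E[X] = 147/22
E[X²] = 1303/22
Var(X) = E[X²] - (E[X])² = 1303/22 - 21609/484 = 7057/484

Var(X) = 7057/484 ≈ 14.5806


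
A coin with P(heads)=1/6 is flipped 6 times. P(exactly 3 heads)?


Binomial: P(X=3) = C(6,3)×p^3×(1-p)^3
= 20 × 1/216 × 125/216 = 625/11664

P(X=3) = 625/11664 ≈ 5.36%


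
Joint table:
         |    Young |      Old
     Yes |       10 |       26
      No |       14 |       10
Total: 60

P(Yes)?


P(Yes) = (10+26)/60 = 36/60 = 3/5

P(Yes) = 3/5 ≈ 60.00%


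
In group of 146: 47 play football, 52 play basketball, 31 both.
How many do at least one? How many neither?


|A∪B| = 47+52-31 = 68
Neither = 146-68 = 78

At least one: 68; Neither: 78


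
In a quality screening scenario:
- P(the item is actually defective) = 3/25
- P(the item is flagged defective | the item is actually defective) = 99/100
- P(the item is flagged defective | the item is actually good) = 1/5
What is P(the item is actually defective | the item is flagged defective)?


Using Bayes' theorem:
P(A|B) = P(B|A)·P(A) / P(B)

P(the item is flagged defective) = 99/100 × 3/25 + 1/5 × 22/25
= 297/2500 + 22/125 = 737/2500

P(the item is actually defective|the item is flagged defective) = (297/2500) / (737/2500) = 27/67

P(the item is actually defective|the item is flagged defective) = 27/67 ≈ 40.30%


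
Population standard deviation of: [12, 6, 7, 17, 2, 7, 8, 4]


Mean = 63/8
  (12-63/8)²=1089/64
  (6-63/8)²=225/64
  (7-63/8)²=49/64
  (17-63/8)²=5329/64
  (2-63/8)²=2209/64
  (7-63/8)²=49/64
  (8-63/8)²=1/64
  (4-63/8)²=961/64
Σ(x-μ)² = 1239/8
σ² = (1239/8)/8 = 1239/64

σ = √(1239/64) ≈ 4.3999


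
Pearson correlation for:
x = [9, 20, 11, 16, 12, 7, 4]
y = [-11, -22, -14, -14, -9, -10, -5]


n=7, Σx=79, Σy=-85, Σxy=-1115, Σx²=1067, Σy²=1203
r = (7×(-1115) - 79×(-85))/√((7×1067 - 79²)(7×1203 - (-85)²))
= -1090/√(1228×1196) = -1090/√1468688 ≈ -1090/1211.8944 ≈ -0.8994

r ≈ -0.8994


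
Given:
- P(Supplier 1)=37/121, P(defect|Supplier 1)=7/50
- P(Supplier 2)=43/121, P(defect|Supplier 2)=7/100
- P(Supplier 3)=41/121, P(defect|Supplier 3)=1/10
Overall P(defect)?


P(B) = Σ P(B|Aᵢ)×P(Aᵢ)
  7/50×37/121 = 259/6050
  7/100×43/121 = 301/12100
  1/10×41/121 = 41/1210
Sum = 1229/12100

P(defect) = 1229/12100 ≈ 10.16%


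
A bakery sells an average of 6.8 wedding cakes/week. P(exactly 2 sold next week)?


Poisson(λ=6.8): P(X=2) = e^(-λ)×λ^k/k!
= e^(-6.8) × 6.8^2 / 2!
≈ 0.001113775148 × 46.24 / 2 ≈ 0.025750

P(X=2) ≈ 0.025750 ≈ 2.58%


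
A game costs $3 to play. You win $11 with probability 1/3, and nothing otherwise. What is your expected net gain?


E[gain] = (11-3)×1/3 + (-3)×2/3
= 8/3 - 2 = 2/3

Expected net gain = $2/3 ≈ $0.67


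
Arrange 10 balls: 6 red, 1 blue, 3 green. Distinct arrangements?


10!/(6!×1!×3!) = 840

840


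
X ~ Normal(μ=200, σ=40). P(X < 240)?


z = (240-200)/40 = 1.0
P(Z < 1.0) = 0.8413

P(X < 240) ≈ 0.8413


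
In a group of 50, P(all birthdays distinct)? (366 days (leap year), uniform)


P(all different) = Π(366-i)/366 for i=0..49
= (366/366)×(365/366)×...×(317/366)
= 0.029927

P ≈ 0.0299 ≈ 2.99%


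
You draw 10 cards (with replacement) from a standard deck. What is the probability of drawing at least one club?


P(not a club) = 39/52 = 3/4
P(none in 10 draws) = (3/4)^10 = 59049/1048576
P(≥1 club) = 1 - 59049/1048576 = 989527/1048576

P = 989527/1048576 ≈ 94.37%


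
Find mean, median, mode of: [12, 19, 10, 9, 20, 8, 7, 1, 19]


Sorted: [1, 7, 8, 9, 10, 12, 19, 19, 20]
Mean = 105/9 = 35/3
Median = 10
Freq: {12: 1, 19: 2, 10: 1, 9: 1, 20: 1, 8: 1, 7: 1, 1: 1}
Mode: [19]

Mean=35/3, Median=10, Mode=19


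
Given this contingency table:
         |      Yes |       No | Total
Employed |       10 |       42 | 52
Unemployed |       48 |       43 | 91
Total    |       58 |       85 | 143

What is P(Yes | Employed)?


P(Yes | Employed) = 10/(10+42) = 10/52 = 5/26

P(Yes|Employed) = 5/26 ≈ 19.23%


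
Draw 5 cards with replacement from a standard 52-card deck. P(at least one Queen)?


P(not a Queen) = 48/52 = 12/13
P(none in 5 draws) = (12/13)^5 = 248832/371293
P(≥1 Queen) = 1 - 248832/371293 = 122461/371293

P = 122461/371293 ≈ 32.98%


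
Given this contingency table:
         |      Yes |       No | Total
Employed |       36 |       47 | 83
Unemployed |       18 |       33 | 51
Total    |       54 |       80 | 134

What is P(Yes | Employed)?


P(Yes | Employed) = 36/(36+47) = 36/83

P(Yes|Employed) = 36/83 ≈ 43.37%


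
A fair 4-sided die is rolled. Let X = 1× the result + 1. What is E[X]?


E[die] = (1+4)/2 = 5/2
E[X] = 1×5/2 + 1 = 7/2

E[X] = 7/2


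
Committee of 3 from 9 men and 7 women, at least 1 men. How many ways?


Count by #men:
  1M,2W: C(9,1)×C(7,2)=189
  2M,1W: C(9,2)×C(7,1)=252
  3M,0W: C(9,3)×C(7,0)=84
Total = 525

525


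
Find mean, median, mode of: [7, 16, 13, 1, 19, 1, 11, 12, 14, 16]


Sorted: [1, 1, 7, 11, 12, 13, 14, 16, 16, 19]
Mean = 110/10 = 11
Median = 25/2
Freq: {7: 1, 16: 2, 13: 1, 1: 2, 19: 1, 11: 1, 12: 1, 14: 1}
Mode: [1, 16]

Mean=11, Median=25/2, Mode=[1, 16]


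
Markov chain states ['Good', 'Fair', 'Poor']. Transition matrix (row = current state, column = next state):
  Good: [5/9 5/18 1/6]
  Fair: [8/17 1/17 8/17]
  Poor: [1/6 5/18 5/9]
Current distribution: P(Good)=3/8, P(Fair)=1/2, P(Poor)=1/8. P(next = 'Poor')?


P(next=Poor) = Σᵢ P(now=i)×P(i→Poor)
= 3/8×1/6 + 1/2×8/17 + 1/8×5/9
= 1/16 + 4/17 + 5/72 = 899/2448

P = 899/2448 ≈ 0.3672


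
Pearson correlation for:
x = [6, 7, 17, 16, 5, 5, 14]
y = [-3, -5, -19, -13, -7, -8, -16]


n=7, Σx=70, Σy=-71, Σxy=-883, Σx²=876, Σy²=933
r = (7×(-883) - 70×(-71))/√((7×876 - 70²)(7×933 - (-71)²))
= -1211/√(1232×1490) = -1211/√1835680 ≈ -1211/1354.8727 ≈ -0.8938

r ≈ -0.8938


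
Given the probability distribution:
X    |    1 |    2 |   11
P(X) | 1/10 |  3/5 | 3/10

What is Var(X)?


E[X] = 23/5
E[X²] = 194/5
Var(X) = E[X²] - (E[X])² = 194/5 - 529/25 = 441/25

Var(X) = 441/25 ≈ 17.6400


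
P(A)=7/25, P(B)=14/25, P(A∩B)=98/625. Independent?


P(A)×P(B) = 98/625
P(A∩B) = 98/625
Equal ✓ → Independent

Yes, independent


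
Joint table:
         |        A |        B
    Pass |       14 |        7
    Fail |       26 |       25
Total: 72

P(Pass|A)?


P(Pass|A) = 14/(14+26) = 14/40 = 7/20

P = 7/20 ≈ 35.00%


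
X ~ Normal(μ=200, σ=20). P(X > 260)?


z = (260-200)/20 = 3.0
P(X > 260) = 1 - P(Z ≤ 3.0) = 1 - 0.9987 = 0.0013

P(X > 260) ≈ 0.0013


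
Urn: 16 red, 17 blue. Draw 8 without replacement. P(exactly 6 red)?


Hypergeometric: C(16,6)×C(17,2)/C(33,8)
= 8008×136/13884156 = 1904/24273

P(X=6) = 1904/24273 ≈ 7.84%


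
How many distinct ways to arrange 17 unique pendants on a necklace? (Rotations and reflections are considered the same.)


Free circular arrangements: rotations and reflections both identified.
(n-1)!/2 = 16!/2 = 20922789888000/2 = 10461394944000

10461394944000


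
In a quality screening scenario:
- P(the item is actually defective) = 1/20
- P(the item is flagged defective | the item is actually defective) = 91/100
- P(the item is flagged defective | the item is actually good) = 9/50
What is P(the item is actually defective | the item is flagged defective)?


Using Bayes' theorem:
P(A|B) = P(B|A)·P(A) / P(B)

P(the item is flagged defective) = 91/100 × 1/20 + 9/50 × 19/20
= 91/2000 + 171/1000 = 433/2000

P(the item is actually defective|the item is flagged defective) = (91/2000) / (433/2000) = 91/433

P(the item is actually defective|the item is flagged defective) = 91/433 ≈ 21.02%


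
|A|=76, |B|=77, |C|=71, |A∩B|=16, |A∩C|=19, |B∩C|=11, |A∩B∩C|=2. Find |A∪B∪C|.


|A∪B∪C| = 76+77+71-16-19-11+2 = 180

|A∪B∪C| = 180


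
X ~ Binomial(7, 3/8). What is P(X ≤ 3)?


P(X ≤ 3) = Σ P(X=i) for i=0..3
P(X=0) = 78125/2097152
P(X=1) = 328125/2097152
P(X=2) = 590625/2097152
P(X=3) = 590625/2097152
Sum = 396875/524288

P(X ≤ 3) = 396875/524288 ≈ 75.70%


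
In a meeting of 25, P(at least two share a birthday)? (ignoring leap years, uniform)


P(all different) = Π(365-i)/365 for i=0..24
= 0.431300
P(match) = 1 - 0.431300 = 0.568700

P ≈ 0.5687 ≈ 56.87%


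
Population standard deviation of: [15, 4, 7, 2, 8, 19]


Mean = 55/6
  (15-55/6)²=1225/36
  (4-55/6)²=961/36
  (7-55/6)²=169/36
  (2-55/6)²=1849/36
  (8-55/6)²=49/36
  (19-55/6)²=3481/36
Σ(x-μ)² = 1289/6
σ² = (1289/6)/6 = 1289/36

σ = √(1289/36) ≈ 5.9838


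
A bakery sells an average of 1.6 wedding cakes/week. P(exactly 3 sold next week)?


Poisson(λ=1.6): P(X=3) = e^(-λ)×λ^k/k!
= e^(-1.6) × 1.6^3 / 3!
≈ 0.201896518 × 4.096 / 6 ≈ 0.137828

P(X=3) ≈ 0.137828 ≈ 13.78%


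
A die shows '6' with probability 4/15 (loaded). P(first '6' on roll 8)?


Geometric: P(X=8) = (1-p)^(k-1)×p = (11/15)^7×4/15 = 77948684/2562890625

P(X=8) = 77948684/2562890625 ≈ 3.04%


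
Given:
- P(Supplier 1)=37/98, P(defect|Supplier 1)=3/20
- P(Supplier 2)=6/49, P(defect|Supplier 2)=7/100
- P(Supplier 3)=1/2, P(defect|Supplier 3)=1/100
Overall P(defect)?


P(B) = Σ P(B|Aᵢ)×P(Aᵢ)
  3/20×37/98 = 111/1960
  7/100×6/49 = 3/350
  1/100×1/2 = 1/200
Sum = 86/1225

P(defect) = 86/1225 ≈ 7.02%


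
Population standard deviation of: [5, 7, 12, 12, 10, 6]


Mean = 52/6 = 26/3
  (5-26/3)²=121/9
  (7-26/3)²=25/9
  (12-26/3)²=100/9
  (12-26/3)²=100/9
  (10-26/3)²=16/9
  (6-26/3)²=64/9
Σ(x-μ)² = 142/3
σ² = (142/3)/6 = 71/9

σ = √(71/9) ≈ 2.8087


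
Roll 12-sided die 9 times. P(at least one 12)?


P(no 12)^9 = (11/12)^9 = 2357947691/5159780352
P(≥1) = 1 - 2357947691/5159780352 = 2801832661/5159780352

P = 2801832661/5159780352 ≈ 54.30%


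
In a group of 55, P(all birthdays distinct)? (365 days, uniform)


P(all different) = Π(365-i)/365 for i=0..54
= (365/365)×(364/365)×...×(311/365)
= 0.013738

P ≈ 0.0137 ≈ 1.37%


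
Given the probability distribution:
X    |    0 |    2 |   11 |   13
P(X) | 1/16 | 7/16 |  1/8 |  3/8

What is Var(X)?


E[X] = 57/8
E[X²] = 321/4
Var(X) = E[X²] - (E[X])² = 321/4 - 3249/64 = 1887/64

Var(X) = 1887/64 ≈ 29.4844


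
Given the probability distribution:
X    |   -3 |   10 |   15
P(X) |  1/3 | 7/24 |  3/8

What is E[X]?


E[X] = Σ x·P(X=x)
= (-3)×(1/3) + (10)×(7/24) + (15)×(3/8)
= 181/24

E[X] = 181/24


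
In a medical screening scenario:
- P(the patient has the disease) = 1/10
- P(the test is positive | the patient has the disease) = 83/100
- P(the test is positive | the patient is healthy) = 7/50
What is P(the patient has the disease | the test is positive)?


Using Bayes' theorem:
P(A|B) = P(B|A)·P(A) / P(B)

P(the test is positive) = 83/100 × 1/10 + 7/50 × 9/10
= 83/1000 + 63/500 = 209/1000

P(the patient has the disease|the test is positive) = (83/1000) / (209/1000) = 83/209

P(the patient has the disease|the test is positive) = 83/209 ≈ 39.71%


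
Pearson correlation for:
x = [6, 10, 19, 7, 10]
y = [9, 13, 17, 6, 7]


n=5, Σx=52, Σy=52, Σxy=619, Σx²=646, Σy²=624
r = (5×619 - 52×52)/√((5×646 - 52²)(5×624 - 52²))
= 391/√(526×416) = 391/√218816 ≈ 391/467.7777 ≈ 0.8359

r ≈ 0.8359


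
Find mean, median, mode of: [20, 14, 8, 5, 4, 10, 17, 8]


Sorted: [4, 5, 8, 8, 10, 14, 17, 20]
Mean = 86/8 = 43/4
Median = 9
Freq: {20: 1, 14: 1, 8: 2, 5: 1, 4: 1, 10: 1, 17: 1}
Mode: [8]

Mean=43/4, Median=9, Mode=8


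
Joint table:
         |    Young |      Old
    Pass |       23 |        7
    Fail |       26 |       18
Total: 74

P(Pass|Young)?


P(Pass|Young) = 23/(23+26) = 23/49

P = 23/49 ≈ 46.94%


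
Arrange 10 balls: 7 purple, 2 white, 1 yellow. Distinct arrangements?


10!/(7!×2!×1!) = 360

360


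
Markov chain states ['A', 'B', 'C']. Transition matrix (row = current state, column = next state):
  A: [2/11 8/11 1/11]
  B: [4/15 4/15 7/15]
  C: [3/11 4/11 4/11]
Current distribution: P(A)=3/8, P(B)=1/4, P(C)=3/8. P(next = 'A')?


P(next=A) = Σᵢ P(now=i)×P(i→A)
= 3/8×2/11 + 1/4×4/15 + 3/8×3/11
= 3/44 + 1/15 + 9/88 = 313/1320

P = 313/1320 ≈ 0.2371


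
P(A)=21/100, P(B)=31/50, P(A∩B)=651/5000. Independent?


P(A)×P(B) = 651/5000
P(A∩B) = 651/5000
Equal ✓ → Independent

Yes, independent


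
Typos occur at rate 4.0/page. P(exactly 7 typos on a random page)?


Poisson(λ=4.0): P(X=7) = e^(-λ)×λ^k/k!
= e^(-4.0) × 4.0^7 / 7!
≈ 0.01831563889 × 16384 / 5040 ≈ 0.059540

P(X=7) ≈ 0.059540 ≈ 5.95%


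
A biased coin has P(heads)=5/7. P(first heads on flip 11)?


Geometric: P(X=11) = (1-p)^(k-1)×p = (2/7)^10×5/7 = 5120/1977326743

P(X=11) = 5120/1977326743 ≈ 0.00%


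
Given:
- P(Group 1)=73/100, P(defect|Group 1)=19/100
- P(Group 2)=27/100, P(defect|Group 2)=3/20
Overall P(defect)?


P(B) = Σ P(B|Aᵢ)×P(Aᵢ)
  19/100×73/100 = 1387/10000
  3/20×27/100 = 81/2000
Sum = 112/625

P(defect) = 112/625 ≈ 17.92%


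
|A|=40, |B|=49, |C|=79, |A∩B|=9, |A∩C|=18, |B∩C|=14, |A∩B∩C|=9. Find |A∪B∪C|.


|A∪B∪C| = 40+49+79-9-18-14+9 = 136

|A∪B∪C| = 136


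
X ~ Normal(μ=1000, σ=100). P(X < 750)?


z = (750-1000)/100 = -2.5
P(Z < -2.5) = 0.0062

P(X < 750) ≈ 0.0062


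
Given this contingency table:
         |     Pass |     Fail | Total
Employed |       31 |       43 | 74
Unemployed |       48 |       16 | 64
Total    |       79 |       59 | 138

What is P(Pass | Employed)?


P(Pass | Employed) = 31/(31+43) = 31/74

P(Pass|Employed) = 31/74 ≈ 41.89%


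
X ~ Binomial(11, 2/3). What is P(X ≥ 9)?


P(X ≥ 9) = Σ P(X=i) for i=9..11
P(X=9) = 28160/177147
P(X=10) = 11264/177147
P(X=11) = 2048/177147
Sum = 512/2187

P(X ≥ 9) = 512/2187 ≈ 23.41%


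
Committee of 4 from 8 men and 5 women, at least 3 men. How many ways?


Count by #men:
  3M,1W: C(8,3)×C(5,1)=280
  4M,0W: C(8,4)×C(5,0)=70
Total = 350

350


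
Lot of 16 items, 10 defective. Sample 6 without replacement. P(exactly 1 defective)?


Hypergeometric: C(10,1)×C(6,5)/C(16,6)
= 10×6/8008 = 15/2002

P(X=1) = 15/2002 ≈ 0.75%


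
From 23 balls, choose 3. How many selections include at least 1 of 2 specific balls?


Complement: C(23,3) - C(21,3) = 1771 - 1330 = 441

441


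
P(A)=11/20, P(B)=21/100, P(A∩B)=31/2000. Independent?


P(A)×P(B) = 231/2000
P(A∩B) = 31/2000
Not equal → NOT independent

No, not independent


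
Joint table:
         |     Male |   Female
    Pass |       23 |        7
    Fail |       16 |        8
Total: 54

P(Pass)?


P(Pass) = (23+7)/54 = 30/54 = 5/9

P(Pass) = 5/9 ≈ 55.56%


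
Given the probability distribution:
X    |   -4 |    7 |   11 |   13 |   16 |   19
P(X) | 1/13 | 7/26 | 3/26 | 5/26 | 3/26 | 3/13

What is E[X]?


E[X] = Σ x·P(X=x)
= (-4)×(1/13) + (7)×(7/26) + (11)×(3/26) + (13)×(5/26) + (16)×(3/26) + (19)×(3/13)
= 301/26

E[X] = 301/26


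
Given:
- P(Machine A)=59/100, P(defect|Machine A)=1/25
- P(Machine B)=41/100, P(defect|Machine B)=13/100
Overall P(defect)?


P(B) = Σ P(B|Aᵢ)×P(Aᵢ)
  1/25×59/100 = 59/2500
  13/100×41/100 = 533/10000
Sum = 769/10000

P(defect) = 769/10000 ≈ 7.69%


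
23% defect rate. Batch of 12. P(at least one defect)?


P(all good) = (77/100)^12 = 43439888521963583647921/1000000000000000000000000
P(≥1 defect) = 956560111478036416352079/1000000000000000000000000

P = 956560111478036416352079/1000000000000000000000000 ≈ 95.66%
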